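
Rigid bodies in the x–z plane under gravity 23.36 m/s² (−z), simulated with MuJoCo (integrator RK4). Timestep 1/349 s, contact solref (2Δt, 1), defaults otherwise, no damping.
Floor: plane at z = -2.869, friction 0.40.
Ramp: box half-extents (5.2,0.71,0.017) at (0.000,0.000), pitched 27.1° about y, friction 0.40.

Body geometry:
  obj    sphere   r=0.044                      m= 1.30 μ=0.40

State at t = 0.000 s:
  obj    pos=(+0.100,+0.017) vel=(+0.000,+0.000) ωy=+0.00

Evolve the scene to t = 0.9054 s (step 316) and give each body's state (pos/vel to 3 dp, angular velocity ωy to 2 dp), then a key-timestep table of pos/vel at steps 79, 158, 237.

State at t = 0.9054 s:
  obj    pos=(+2.874,-1.402) vel=(+6.127,-3.135) ωy=+156.40

Key-timestep trajectory:
   step    t(s)  obj.x    obj.z    obj.vx   obj.vz 
     79  0.2264   +0.274  -0.071  +1.532  -0.784
    158  0.4527   +0.794  -0.338  +3.063  -1.568
    237  0.6791   +1.660  -0.781  +4.595  -2.351


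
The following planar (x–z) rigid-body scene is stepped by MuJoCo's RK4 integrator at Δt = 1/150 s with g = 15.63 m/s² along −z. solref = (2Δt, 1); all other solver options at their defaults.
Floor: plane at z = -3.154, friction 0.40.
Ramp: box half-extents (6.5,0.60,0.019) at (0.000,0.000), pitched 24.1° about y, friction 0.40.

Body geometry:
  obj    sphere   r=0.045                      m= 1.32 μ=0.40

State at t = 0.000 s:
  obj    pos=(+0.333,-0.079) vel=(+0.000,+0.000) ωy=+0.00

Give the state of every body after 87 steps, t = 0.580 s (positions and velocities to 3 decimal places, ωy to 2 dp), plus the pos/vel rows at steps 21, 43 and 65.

State at t = 0.580 s:
  obj    pos=(+1.033,-0.392) vel=(+2.414,-1.080) ωy=+58.74

Key-timestep trajectory:
   step    t(s)  obj.x    obj.z    obj.vx   obj.vz 
     21  0.1400   +0.374  -0.097  +0.583  -0.261
     43  0.2867   +0.504  -0.155  +1.193  -0.534
     65  0.4333   +0.724  -0.254  +1.803  -0.807


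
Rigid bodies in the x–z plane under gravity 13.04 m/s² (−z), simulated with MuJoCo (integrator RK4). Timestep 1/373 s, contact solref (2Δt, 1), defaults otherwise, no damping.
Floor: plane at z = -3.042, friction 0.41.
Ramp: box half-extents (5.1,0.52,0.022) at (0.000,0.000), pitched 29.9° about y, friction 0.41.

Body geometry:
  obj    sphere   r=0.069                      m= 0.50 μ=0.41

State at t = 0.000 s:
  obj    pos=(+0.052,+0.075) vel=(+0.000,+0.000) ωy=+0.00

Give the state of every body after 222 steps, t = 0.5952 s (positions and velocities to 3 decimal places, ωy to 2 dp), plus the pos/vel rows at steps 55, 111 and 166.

State at t = 0.5952 s:
  obj    pos=(+0.765,-0.335) vel=(+2.396,-1.378) ωy=+40.04

Key-timestep trajectory:
   step    t(s)  obj.x    obj.z    obj.vx   obj.vz 
     55  0.1475   +0.096  +0.050  +0.594  -0.341
    111  0.2976   +0.230  -0.027  +1.198  -0.689
    166  0.4450   +0.451  -0.154  +1.791  -1.030


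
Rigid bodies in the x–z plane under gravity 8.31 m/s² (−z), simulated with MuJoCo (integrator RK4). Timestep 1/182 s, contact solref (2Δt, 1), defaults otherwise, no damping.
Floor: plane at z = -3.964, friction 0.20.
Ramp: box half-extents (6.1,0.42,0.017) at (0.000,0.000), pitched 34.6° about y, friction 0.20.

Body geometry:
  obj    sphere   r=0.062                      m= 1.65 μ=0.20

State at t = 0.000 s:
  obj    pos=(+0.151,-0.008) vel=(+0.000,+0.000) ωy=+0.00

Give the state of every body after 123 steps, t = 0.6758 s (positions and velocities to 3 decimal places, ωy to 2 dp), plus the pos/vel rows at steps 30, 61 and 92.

State at t = 0.6758 s:
  obj    pos=(+0.785,-0.445) vel=(+1.875,-1.294) ωy=+36.72

Key-timestep trajectory:
   step    t(s)  obj.x    obj.z    obj.vx   obj.vz 
     30  0.1648   +0.189  -0.034  +0.458  -0.316
     61  0.3352   +0.307  -0.116  +0.930  -0.642
     92  0.5055   +0.506  -0.253  +1.403  -0.968


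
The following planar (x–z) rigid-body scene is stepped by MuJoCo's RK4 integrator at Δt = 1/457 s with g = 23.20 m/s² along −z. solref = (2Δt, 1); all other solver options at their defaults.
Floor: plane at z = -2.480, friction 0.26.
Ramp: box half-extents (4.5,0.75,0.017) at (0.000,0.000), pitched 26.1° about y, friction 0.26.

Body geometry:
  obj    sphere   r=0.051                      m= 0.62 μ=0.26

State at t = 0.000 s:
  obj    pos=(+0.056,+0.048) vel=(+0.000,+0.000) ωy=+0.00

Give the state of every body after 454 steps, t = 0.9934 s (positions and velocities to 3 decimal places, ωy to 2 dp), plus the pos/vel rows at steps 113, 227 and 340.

State at t = 0.9934 s:
  obj    pos=(+3.287,-1.535) vel=(+6.504,-3.186) ωy=+142.00

Key-timestep trajectory:
   step    t(s)  obj.x    obj.z    obj.vx   obj.vz 
    113  0.2473   +0.256  -0.050  +1.619  -0.793
    227  0.4967   +0.864  -0.347  +3.252  -1.593
    340  0.7440   +1.868  -0.839  +4.871  -2.386


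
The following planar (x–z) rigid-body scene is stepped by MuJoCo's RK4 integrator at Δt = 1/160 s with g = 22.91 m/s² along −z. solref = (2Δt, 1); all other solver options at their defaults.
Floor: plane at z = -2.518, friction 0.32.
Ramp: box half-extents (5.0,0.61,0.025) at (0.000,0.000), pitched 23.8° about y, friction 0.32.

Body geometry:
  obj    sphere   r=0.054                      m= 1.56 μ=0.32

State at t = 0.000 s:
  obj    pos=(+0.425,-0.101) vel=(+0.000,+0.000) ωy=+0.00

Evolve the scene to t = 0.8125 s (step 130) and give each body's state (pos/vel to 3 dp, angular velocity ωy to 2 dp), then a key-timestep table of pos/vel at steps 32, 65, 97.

State at t = 0.8125 s:
  obj    pos=(+2.419,-0.981) vel=(+4.909,-2.165) ωy=+99.34

Key-timestep trajectory:
   step    t(s)  obj.x    obj.z    obj.vx   obj.vz 
     32  0.2000   +0.546  -0.154  +1.209  -0.533
     65  0.4062   +0.924  -0.321  +2.455  -1.083
     97  0.6063   +1.535  -0.591  +3.663  -1.616


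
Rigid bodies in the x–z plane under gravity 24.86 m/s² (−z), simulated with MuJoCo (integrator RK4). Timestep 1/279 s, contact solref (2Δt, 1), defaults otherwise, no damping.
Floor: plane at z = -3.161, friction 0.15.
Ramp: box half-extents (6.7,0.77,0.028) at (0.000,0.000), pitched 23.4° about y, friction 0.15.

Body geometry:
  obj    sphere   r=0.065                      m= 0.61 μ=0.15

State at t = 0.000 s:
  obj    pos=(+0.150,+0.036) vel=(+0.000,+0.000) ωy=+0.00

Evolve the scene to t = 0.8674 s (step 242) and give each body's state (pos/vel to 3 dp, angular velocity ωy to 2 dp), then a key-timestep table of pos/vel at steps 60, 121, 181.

State at t = 0.8674 s:
  obj    pos=(+2.585,-1.017) vel=(+5.614,-2.430) ωy=+94.08

Key-timestep trajectory:
   step    t(s)  obj.x    obj.z    obj.vx   obj.vz 
     60  0.2151   +0.300  -0.028  +1.392  -0.603
    121  0.4337   +0.759  -0.227  +2.807  -1.215
    181  0.6487   +1.512  -0.553  +4.199  -1.817


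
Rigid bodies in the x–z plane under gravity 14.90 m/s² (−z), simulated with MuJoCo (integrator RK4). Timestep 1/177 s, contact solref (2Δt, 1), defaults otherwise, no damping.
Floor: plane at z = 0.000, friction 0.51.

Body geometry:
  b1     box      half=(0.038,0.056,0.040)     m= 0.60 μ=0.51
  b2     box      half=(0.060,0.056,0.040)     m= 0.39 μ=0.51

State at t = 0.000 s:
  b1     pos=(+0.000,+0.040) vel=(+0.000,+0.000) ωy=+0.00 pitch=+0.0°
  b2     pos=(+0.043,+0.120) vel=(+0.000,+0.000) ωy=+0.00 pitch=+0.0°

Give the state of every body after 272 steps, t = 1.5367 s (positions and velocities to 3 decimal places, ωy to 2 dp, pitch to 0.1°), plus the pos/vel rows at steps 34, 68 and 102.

State at t = 1.5367 s:
  b1     pos=(+0.000,+0.040) vel=(+0.000,+0.000) ωy=+0.00 pitch=+0.0°
  b2     pos=(+0.098,+0.060) vel=(+0.000,+0.000) ωy=+0.00 pitch=+90.0°

Key-timestep trajectory:
   step    t(s)  b1.x    b1.z    b1.vx   b1.vz   b2.x    b2.z    b2.vx   b2.vz 
     34  0.1921   +0.000  +0.040  +0.000  +0.000   +0.067  +0.108  +0.304  -0.297
     68  0.3842   +0.000  +0.040  +0.000  +0.000   +0.124  +0.071  +0.078  +0.018
    102  0.5763   +0.000  +0.040  +0.000  +0.000   +0.097  +0.060  -0.282  -0.020


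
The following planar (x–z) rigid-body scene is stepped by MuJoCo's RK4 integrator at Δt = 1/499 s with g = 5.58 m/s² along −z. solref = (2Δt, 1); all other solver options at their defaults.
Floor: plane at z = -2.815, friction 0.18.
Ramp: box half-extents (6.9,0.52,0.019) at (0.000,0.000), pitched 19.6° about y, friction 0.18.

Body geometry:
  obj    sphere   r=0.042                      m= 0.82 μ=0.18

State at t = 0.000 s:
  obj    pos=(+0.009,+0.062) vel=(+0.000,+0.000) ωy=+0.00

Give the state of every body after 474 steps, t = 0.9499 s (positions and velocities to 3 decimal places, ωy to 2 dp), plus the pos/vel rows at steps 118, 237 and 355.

State at t = 0.9499 s:
  obj    pos=(+0.577,-0.141) vel=(+1.196,-0.426) ωy=+30.24

Key-timestep trajectory:
   step    t(s)  obj.x    obj.z    obj.vx   obj.vz 
    118  0.2365   +0.044  +0.049  +0.298  -0.106
    237  0.4749   +0.151  +0.011  +0.598  -0.213
    355  0.7114   +0.328  -0.052  +0.896  -0.319


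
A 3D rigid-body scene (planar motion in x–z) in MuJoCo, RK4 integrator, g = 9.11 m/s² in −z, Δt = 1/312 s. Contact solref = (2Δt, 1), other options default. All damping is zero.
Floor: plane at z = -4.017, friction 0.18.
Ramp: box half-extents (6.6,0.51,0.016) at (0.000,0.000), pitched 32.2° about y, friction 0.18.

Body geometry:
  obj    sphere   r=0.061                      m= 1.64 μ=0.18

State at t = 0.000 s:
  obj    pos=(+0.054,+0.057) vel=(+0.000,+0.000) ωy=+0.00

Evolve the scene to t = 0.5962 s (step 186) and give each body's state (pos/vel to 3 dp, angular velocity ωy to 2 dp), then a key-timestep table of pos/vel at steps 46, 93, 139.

State at t = 0.5962 s:
  obj    pos=(+0.576,-0.272) vel=(+1.750,-1.101) ωy=+33.86

Key-timestep trajectory:
   step    t(s)  obj.x    obj.z    obj.vx   obj.vz 
     46  0.1474   +0.086  +0.037  +0.432  -0.276
     93  0.2981   +0.185  -0.025  +0.875  -0.551
    139  0.4455   +0.345  -0.127  +1.308  -0.822


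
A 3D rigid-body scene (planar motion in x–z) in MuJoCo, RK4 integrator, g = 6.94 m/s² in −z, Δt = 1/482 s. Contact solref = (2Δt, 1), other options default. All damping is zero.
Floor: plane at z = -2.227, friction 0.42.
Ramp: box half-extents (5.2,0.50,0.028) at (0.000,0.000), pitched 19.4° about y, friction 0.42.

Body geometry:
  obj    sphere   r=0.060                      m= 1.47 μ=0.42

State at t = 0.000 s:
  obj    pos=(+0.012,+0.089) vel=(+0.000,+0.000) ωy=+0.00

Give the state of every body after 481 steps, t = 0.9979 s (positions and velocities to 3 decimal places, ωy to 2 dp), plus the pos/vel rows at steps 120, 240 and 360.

State at t = 0.9979 s:
  obj    pos=(+0.785,-0.183) vel=(+1.550,-0.546) ωy=+27.38

Key-timestep trajectory:
   step    t(s)  obj.x    obj.z    obj.vx   obj.vz 
    120  0.2490   +0.060  +0.072  +0.387  -0.136
    240  0.4979   +0.205  +0.021  +0.773  -0.272
    360  0.7469   +0.445  -0.063  +1.160  -0.409


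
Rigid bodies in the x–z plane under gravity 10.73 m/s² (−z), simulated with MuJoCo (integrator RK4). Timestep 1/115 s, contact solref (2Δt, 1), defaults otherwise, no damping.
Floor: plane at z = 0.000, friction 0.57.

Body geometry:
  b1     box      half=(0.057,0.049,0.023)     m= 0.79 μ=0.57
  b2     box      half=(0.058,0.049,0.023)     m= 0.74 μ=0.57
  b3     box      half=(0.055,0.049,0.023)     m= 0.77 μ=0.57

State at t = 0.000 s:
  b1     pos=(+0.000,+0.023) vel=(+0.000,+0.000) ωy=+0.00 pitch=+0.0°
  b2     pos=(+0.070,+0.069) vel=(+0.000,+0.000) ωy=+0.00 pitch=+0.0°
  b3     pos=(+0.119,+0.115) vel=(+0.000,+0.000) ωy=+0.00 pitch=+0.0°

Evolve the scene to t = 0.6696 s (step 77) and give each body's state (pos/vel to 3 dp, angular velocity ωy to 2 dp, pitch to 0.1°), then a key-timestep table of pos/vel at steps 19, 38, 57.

State at t = 0.6696 s:
  b1     pos=(+0.000,+0.023) vel=(-0.001,+0.000) ωy=+0.00 pitch=+0.0°
  b2     pos=(+0.080,+0.056) vel=(+0.000,+0.000) ωy=+0.00 pitch=+42.0°
  b3     pos=(+0.150,+0.054) vel=(+0.000,-0.001) ωy=-0.04 pitch=+43.3°

Key-timestep trajectory:
   step    t(s)  b1.x    b1.z    b1.vx   b1.vz   b2.x    b2.z    b2.vx   b2.vz   b3.x    b3.z    b3.vx   b3.vz 
     19  0.1652   +0.000  +0.023  +0.000  +0.000   +0.085  +0.055  +0.016  +0.092   +0.152  +0.051  +0.039  +0.140
     38  0.3304   +0.000  +0.023  -0.001  +0.000   +0.080  +0.056  +0.001  +0.001   +0.150  +0.055  -0.004  +0.004
     57  0.4957   +0.000  +0.023  -0.001  +0.000   +0.080  +0.056  +0.000  +0.000   +0.150  +0.055  +0.000  -0.001


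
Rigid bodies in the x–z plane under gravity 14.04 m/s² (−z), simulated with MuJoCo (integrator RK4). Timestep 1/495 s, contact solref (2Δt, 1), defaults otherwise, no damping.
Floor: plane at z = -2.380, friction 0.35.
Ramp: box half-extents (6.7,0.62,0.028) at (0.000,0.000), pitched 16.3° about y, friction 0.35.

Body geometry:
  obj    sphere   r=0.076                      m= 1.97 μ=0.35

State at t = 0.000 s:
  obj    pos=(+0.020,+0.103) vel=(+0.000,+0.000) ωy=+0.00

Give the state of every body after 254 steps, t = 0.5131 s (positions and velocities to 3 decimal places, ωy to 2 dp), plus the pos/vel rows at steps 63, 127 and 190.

State at t = 0.5131 s:
  obj    pos=(+0.376,-0.001) vel=(+1.386,-0.405) ωy=+19.00

Key-timestep trajectory:
   step    t(s)  obj.x    obj.z    obj.vx   obj.vz 
     63  0.1273   +0.042  +0.096  +0.344  -0.101
    127  0.2566   +0.109  +0.077  +0.693  -0.203
    190  0.3838   +0.219  +0.044  +1.037  -0.303


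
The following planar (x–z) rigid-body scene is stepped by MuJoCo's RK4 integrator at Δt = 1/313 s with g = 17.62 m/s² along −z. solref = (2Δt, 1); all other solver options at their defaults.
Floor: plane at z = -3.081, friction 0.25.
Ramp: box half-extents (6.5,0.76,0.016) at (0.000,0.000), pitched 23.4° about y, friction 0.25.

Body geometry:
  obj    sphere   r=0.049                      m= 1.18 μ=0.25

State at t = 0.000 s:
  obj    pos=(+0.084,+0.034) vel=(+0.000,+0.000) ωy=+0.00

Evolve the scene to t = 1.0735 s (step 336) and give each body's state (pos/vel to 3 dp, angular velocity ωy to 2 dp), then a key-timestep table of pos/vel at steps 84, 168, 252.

State at t = 1.0735 s:
  obj    pos=(+2.727,-1.109) vel=(+4.924,-2.131) ωy=+109.49

Key-timestep trajectory:
   step    t(s)  obj.x    obj.z    obj.vx   obj.vz 
     84  0.2684   +0.249  -0.037  +1.231  -0.533
    168  0.5367   +0.745  -0.252  +2.462  -1.066
    252  0.8051   +1.571  -0.609  +3.693  -1.598


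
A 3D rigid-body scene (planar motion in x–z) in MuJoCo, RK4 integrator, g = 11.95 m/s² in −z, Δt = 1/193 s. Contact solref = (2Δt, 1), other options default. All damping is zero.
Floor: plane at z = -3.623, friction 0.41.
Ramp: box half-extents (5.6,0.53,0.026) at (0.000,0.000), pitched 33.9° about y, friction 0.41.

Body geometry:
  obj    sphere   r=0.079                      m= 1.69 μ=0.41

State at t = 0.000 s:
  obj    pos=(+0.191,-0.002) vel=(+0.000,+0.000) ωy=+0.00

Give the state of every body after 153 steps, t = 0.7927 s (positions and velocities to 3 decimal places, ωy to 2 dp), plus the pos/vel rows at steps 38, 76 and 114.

State at t = 0.7927 s:
  obj    pos=(+1.433,-0.836) vel=(+3.133,-2.105) ωy=+47.76

Key-timestep trajectory:
   step    t(s)  obj.x    obj.z    obj.vx   obj.vz 
     38  0.1969   +0.268  -0.053  +0.778  -0.523
     76  0.3938   +0.498  -0.208  +1.556  -1.046
    114  0.5907   +0.881  -0.465  +2.334  -1.569


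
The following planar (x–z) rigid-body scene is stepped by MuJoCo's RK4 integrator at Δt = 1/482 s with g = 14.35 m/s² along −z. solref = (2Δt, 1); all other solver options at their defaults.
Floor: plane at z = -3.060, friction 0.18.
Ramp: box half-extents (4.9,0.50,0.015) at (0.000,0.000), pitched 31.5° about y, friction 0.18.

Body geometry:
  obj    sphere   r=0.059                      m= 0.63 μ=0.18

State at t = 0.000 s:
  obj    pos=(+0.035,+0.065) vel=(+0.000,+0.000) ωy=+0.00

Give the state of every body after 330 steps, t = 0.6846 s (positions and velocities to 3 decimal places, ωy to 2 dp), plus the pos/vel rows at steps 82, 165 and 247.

State at t = 0.6846 s:
  obj    pos=(+1.106,-0.591) vel=(+3.127,-1.916) ωy=+62.14

Key-timestep trajectory:
   step    t(s)  obj.x    obj.z    obj.vx   obj.vz 
     82  0.1701   +0.101  +0.025  +0.777  -0.476
    165  0.3423   +0.303  -0.099  +1.563  -0.958
    247  0.5124   +0.635  -0.302  +2.340  -1.434


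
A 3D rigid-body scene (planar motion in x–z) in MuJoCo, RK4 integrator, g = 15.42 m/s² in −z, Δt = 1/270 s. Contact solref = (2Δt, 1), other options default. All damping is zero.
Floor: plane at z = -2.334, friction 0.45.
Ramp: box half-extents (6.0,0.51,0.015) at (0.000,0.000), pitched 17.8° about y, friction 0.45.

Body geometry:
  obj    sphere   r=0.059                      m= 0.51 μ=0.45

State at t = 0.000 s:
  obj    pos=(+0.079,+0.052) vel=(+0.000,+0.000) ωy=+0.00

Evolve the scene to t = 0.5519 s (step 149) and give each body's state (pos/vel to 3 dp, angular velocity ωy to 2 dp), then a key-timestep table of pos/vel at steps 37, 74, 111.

State at t = 0.5519 s:
  obj    pos=(+0.567,-0.104) vel=(+1.769,-0.568) ωy=+31.49

Key-timestep trajectory:
   step    t(s)  obj.x    obj.z    obj.vx   obj.vz 
     37  0.1370   +0.109  +0.043  +0.439  -0.141
     74  0.2741   +0.200  +0.014  +0.879  -0.282
    111  0.4111   +0.350  -0.035  +1.318  -0.423


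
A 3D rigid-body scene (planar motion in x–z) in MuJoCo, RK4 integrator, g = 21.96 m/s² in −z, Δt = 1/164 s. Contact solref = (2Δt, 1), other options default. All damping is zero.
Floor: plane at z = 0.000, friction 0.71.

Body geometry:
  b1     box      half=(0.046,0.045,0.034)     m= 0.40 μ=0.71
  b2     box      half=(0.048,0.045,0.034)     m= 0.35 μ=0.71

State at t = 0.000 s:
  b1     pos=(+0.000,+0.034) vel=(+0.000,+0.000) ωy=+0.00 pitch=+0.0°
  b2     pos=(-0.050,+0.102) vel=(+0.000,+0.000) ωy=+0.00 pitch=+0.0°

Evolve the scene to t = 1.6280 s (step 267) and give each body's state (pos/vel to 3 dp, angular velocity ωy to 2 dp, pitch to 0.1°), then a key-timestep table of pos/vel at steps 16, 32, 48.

State at t = 1.6280 s:
  b1     pos=(+0.000,+0.034) vel=(+0.000,+0.000) ωy=+0.00 pitch=+0.0°
  b2     pos=(-0.092,+0.048) vel=(+0.000,+0.000) ωy=+0.00 pitch=-90.0°

Key-timestep trajectory:
   step    t(s)  b1.x    b1.z    b1.vx   b1.vz   b2.x    b2.z    b2.vx   b2.vz 
     16  0.0976   +0.000  +0.034  +0.001  +0.000   -0.058  +0.100  -0.188  -0.064
     32  0.1951   +0.000  +0.034  +0.000  +0.000   -0.089  +0.054  -0.378  -1.281
     48  0.2927   +0.000  +0.034  +0.000  +0.000   -0.091  +0.048  +0.066  +0.029


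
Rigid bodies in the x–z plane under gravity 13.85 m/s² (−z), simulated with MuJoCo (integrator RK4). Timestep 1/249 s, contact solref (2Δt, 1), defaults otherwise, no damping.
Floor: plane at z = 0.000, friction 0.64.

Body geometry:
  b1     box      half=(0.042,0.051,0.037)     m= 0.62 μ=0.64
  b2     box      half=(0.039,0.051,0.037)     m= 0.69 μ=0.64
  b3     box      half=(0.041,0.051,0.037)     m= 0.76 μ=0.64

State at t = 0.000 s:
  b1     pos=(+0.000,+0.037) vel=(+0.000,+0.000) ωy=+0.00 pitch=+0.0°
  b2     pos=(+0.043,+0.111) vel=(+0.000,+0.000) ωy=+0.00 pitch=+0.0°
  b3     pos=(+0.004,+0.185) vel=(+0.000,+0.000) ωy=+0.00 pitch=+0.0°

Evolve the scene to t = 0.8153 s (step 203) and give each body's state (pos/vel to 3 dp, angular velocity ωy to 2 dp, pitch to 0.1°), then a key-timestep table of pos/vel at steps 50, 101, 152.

State at t = 0.8153 s:
  b1     pos=(+0.000,+0.037) vel=(+0.000,+0.000) ωy=+0.00 pitch=+0.0°
  b2     pos=(+0.088,+0.039) vel=(-0.011,+0.011) ωy=-0.28 pitch=+90.2°
  b3     pos=(-0.104,+0.037) vel=(+0.000,+0.000) ωy=+0.00 pitch=+180.0°

Key-timestep trajectory:
   step    t(s)  b1.x    b1.z    b1.vx   b1.vz   b2.x    b2.z    b2.vx   b2.vz   b3.x    b3.z    b3.vx   b3.vz 
     50  0.2008   +0.000  +0.037  +0.000  +0.000   +0.043  +0.111  +0.000  +0.000   +0.002  +0.185  -0.033  -0.002
    101  0.4056   +0.000  +0.037  +0.000  +0.000   +0.043  +0.111  +0.006  +0.000   -0.031  +0.160  -0.312  -0.669
    152  0.6104   +0.000  +0.037  +0.000  +0.000   +0.058  +0.107  +0.224  -0.110   -0.104  +0.036  +0.018  +0.049


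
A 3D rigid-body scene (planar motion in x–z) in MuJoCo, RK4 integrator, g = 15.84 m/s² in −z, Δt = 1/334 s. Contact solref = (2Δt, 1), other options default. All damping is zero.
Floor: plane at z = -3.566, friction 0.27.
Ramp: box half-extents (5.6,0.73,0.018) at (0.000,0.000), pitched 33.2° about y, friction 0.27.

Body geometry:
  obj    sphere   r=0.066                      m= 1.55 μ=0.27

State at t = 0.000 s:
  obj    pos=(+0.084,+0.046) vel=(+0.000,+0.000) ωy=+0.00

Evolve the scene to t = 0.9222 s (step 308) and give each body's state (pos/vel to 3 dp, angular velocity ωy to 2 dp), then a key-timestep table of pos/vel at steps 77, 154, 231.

State at t = 0.9222 s:
  obj    pos=(+2.288,-1.397) vel=(+4.781,-3.128) ωy=+86.55

Key-timestep trajectory:
   step    t(s)  obj.x    obj.z    obj.vx   obj.vz 
     77  0.2305   +0.222  -0.045  +1.195  -0.782
    154  0.4611   +0.635  -0.315  +2.390  -1.564
    231  0.6916   +1.324  -0.766  +3.586  -2.346


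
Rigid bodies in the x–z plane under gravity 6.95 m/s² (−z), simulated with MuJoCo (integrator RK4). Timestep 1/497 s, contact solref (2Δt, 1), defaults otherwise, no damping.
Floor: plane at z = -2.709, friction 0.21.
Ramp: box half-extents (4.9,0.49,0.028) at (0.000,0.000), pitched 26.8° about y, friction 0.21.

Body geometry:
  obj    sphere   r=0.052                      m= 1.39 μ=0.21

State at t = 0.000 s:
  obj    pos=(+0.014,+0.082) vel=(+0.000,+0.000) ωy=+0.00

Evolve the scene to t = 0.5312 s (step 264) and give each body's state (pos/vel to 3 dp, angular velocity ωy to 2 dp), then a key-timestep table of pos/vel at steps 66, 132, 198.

State at t = 0.5312 s:
  obj    pos=(+0.296,-0.060) vel=(+1.061,-0.536) ωy=+22.86

Key-timestep trajectory:
   step    t(s)  obj.x    obj.z    obj.vx   obj.vz 
     66  0.1328   +0.032  +0.074  +0.265  -0.134
    132  0.2656   +0.085  +0.047  +0.531  -0.268
    198  0.3984   +0.173  +0.002  +0.796  -0.402


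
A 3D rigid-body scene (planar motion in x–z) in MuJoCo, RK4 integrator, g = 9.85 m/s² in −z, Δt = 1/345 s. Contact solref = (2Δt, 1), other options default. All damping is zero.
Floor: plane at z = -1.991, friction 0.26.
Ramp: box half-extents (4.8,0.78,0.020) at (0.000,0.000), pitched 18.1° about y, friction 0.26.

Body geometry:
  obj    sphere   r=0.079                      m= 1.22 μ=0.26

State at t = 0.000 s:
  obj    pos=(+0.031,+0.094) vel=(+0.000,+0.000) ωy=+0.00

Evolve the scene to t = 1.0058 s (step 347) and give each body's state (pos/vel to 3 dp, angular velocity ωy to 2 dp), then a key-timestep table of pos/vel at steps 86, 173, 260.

State at t = 1.0058 s:
  obj    pos=(+1.082,-0.249) vel=(+2.090,-0.683) ωy=+27.83

Key-timestep trajectory:
   step    t(s)  obj.x    obj.z    obj.vx   obj.vz 
     86  0.2493   +0.096  +0.073  +0.518  -0.169
    173  0.5014   +0.292  +0.009  +1.042  -0.341
    260  0.7536   +0.621  -0.099  +1.566  -0.512


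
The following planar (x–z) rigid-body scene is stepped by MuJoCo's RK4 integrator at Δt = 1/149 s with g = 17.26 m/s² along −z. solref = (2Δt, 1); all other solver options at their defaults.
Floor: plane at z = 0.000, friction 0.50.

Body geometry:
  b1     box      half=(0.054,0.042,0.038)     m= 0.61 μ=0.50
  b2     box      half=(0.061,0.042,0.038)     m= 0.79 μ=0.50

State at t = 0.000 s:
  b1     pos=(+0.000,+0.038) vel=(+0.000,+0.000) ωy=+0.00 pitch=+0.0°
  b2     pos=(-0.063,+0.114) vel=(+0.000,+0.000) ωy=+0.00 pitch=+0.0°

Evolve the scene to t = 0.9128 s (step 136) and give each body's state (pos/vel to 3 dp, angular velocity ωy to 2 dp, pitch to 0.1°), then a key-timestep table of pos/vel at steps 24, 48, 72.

State at t = 0.9128 s:
  b1     pos=(+0.000,+0.038) vel=(+0.000,+0.000) ωy=+0.00 pitch=+0.0°
  b2     pos=(-0.222,+0.038) vel=(+0.000,+0.000) ωy=+0.00 pitch=+180.0°

Key-timestep trajectory:
   step    t(s)  b1.x    b1.z    b1.vx   b1.vz   b2.x    b2.z    b2.vx   b2.vz 
     24  0.1611   +0.000  +0.038  +0.001  +0.000   -0.091  +0.091  -0.345  -0.613
     48  0.3221   +0.000  +0.038  +0.000  +0.000   -0.152  +0.071  -0.199  +0.025
     72  0.4832   +0.000  +0.038  +0.000  +0.000   -0.197  +0.060  -0.496  -0.292


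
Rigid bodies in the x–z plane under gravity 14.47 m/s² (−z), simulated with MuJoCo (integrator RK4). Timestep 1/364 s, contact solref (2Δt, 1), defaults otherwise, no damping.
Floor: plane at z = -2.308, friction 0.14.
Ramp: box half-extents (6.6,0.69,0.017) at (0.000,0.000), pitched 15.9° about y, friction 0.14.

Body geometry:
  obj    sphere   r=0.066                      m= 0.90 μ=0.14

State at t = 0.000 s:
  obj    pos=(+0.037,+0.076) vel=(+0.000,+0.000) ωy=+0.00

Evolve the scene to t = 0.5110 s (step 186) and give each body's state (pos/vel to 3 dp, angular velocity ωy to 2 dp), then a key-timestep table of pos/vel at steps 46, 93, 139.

State at t = 0.5110 s:
  obj    pos=(+0.393,-0.026) vel=(+1.392,-0.396) ωy=+21.92

Key-timestep trajectory:
   step    t(s)  obj.x    obj.z    obj.vx   obj.vz 
     46  0.1264   +0.059  +0.070  +0.344  -0.098
     93  0.2555   +0.126  +0.050  +0.696  -0.198
    139  0.3819   +0.236  +0.019  +1.040  -0.296


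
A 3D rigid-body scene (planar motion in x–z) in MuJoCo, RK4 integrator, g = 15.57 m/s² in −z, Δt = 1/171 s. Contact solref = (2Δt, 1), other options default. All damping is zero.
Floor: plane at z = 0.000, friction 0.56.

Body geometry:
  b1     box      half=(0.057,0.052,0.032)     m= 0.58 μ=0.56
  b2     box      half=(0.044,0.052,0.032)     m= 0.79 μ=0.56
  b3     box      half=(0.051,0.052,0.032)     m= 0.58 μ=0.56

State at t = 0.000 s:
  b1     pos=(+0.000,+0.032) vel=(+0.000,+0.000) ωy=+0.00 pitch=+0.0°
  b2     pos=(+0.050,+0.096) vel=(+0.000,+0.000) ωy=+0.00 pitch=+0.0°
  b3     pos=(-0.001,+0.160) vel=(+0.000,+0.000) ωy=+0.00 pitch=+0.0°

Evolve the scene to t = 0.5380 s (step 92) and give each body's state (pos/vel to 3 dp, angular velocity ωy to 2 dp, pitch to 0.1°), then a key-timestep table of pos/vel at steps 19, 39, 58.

State at t = 0.5380 s:
  b1     pos=(+0.000,+0.032) vel=(+0.000,+0.000) ωy=+0.00 pitch=+0.0°
  b2     pos=(+0.050,+0.096) vel=(+0.000,+0.000) ωy=+0.00 pitch=+0.1°
  b3     pos=(-0.132,+0.032) vel=(+0.000,+0.000) ωy=+0.00 pitch=+180.0°

Key-timestep trajectory:
   step    t(s)  b1.x    b1.z    b1.vx   b1.vz   b2.x    b2.z    b2.vx   b2.vz   b3.x    b3.z    b3.vx   b3.vz 
     19  0.1111   +0.000  +0.032  +0.000  +0.000   +0.050  +0.096  +0.001  +0.000   -0.012  +0.155  -0.218  -0.152
     39  0.2281   +0.000  +0.032  +0.000  +0.000   +0.050  +0.096  -0.001  +0.001   -0.057  +0.114  -0.588  +0.065
     58  0.3392   +0.000  +0.032  +0.000  +0.000   +0.050  +0.096  +0.000  +0.000   -0.125  +0.050  -0.621  -1.388


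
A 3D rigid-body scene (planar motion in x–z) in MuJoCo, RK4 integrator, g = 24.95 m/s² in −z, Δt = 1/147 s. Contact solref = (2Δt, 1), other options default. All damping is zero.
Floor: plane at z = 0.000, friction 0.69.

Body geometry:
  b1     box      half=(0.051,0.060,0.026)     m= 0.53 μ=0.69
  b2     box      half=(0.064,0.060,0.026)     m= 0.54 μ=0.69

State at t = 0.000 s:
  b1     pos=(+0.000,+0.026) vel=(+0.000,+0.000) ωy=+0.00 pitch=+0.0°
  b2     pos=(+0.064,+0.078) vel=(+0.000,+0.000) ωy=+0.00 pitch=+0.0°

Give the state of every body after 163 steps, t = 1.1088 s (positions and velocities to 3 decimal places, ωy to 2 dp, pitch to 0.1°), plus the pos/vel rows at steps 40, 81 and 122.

State at t = 1.1088 s:
  b1     pos=(-0.001,+0.026) vel=(-0.001,+0.000) ωy=+0.00 pitch=+0.0°
  b2     pos=(+0.077,+0.062) vel=(+0.000,-0.001) ωy=-0.03 pitch=+42.3°

Key-timestep trajectory:
   step    t(s)  b1.x    b1.z    b1.vx   b1.vz   b2.x    b2.z    b2.vx   b2.vz 
     40  0.2721   +0.000  +0.026  -0.001  +0.000   +0.077  +0.063  +0.002  +0.002
     81  0.5510   -0.001  +0.026  -0.001  +0.000   +0.077  +0.063  +0.000  -0.001
    122  0.8299   -0.001  +0.026  -0.001  +0.000   +0.077  +0.063  +0.000  -0.001


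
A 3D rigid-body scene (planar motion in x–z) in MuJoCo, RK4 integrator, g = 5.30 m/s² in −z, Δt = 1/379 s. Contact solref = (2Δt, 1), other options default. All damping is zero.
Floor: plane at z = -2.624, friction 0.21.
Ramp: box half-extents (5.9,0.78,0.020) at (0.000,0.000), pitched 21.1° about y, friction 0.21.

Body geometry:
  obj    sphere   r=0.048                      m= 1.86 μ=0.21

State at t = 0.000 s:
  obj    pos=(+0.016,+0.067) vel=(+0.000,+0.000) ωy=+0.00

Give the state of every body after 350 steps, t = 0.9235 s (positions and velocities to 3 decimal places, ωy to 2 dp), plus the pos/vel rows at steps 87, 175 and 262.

State at t = 0.9235 s:
  obj    pos=(+0.558,-0.142) vel=(+1.174,-0.453) ωy=+26.22

Key-timestep trajectory:
   step    t(s)  obj.x    obj.z    obj.vx   obj.vz 
     87  0.2296   +0.049  +0.054  +0.292  -0.113
    175  0.4617   +0.152  +0.014  +0.587  -0.227
    262  0.6913   +0.320  -0.051  +0.879  -0.339


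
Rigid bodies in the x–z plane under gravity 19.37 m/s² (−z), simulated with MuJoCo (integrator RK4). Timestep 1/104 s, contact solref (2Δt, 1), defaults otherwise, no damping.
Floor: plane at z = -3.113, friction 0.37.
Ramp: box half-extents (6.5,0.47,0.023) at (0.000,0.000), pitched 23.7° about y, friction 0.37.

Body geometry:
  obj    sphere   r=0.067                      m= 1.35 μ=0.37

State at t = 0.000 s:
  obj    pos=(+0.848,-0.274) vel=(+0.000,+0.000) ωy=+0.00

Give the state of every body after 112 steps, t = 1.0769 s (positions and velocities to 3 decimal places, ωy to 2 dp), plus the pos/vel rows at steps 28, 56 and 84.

State at t = 1.0769 s:
  obj    pos=(+3.801,-1.570) vel=(+5.483,-2.407) ωy=+89.38

Key-timestep trajectory:
   step    t(s)  obj.x    obj.z    obj.vx   obj.vz 
     28  0.2692   +1.033  -0.355  +1.371  -0.602
     56  0.5385   +1.586  -0.598  +2.742  -1.204
     84  0.8077   +2.509  -1.003  +4.113  -1.805


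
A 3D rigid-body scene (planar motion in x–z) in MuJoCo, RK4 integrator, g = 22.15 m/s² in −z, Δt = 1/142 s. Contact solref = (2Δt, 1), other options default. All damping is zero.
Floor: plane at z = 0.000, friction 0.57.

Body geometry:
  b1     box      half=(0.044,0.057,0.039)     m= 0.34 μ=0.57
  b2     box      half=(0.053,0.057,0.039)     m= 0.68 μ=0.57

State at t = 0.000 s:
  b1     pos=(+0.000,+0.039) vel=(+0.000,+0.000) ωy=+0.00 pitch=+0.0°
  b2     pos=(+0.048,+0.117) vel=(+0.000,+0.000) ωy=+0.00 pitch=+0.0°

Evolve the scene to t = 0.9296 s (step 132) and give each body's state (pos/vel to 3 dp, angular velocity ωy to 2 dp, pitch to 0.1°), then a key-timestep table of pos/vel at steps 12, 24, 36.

State at t = 0.9296 s:
  b1     pos=(+0.000,+0.039) vel=(+0.000,+0.000) ωy=+0.00 pitch=+0.0°
  b2     pos=(+0.098,+0.053) vel=(+0.000,+0.000) ωy=+0.00 pitch=+90.0°

Key-timestep trajectory:
   step    t(s)  b1.x    b1.z    b1.vx   b1.vz   b2.x    b2.z    b2.vx   b2.vz 
     12  0.0845   +0.000  +0.039  -0.001  +0.001   +0.053  +0.116  +0.131  -0.026
     24  0.1690   +0.000  +0.039  -0.001  +0.001   +0.075  +0.102  +0.392  -0.482
     36  0.2535   +0.000  +0.039  +0.000  +0.000   +0.100  +0.050  -0.042  +0.147


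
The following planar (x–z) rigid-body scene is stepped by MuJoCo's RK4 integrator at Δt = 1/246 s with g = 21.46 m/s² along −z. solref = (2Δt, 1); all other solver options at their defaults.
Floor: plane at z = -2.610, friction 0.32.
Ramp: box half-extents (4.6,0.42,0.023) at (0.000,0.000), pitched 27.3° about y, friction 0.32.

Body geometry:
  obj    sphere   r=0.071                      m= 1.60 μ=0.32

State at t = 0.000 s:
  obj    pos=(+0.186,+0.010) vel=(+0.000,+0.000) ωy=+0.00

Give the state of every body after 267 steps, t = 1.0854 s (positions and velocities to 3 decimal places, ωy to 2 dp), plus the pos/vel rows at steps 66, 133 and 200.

State at t = 1.0854 s:
  obj    pos=(+3.866,-1.890) vel=(+6.781,-3.500) ωy=+107.46

Key-timestep trajectory:
   step    t(s)  obj.x    obj.z    obj.vx   obj.vz 
     66  0.2683   +0.411  -0.106  +1.676  -0.865
    133  0.5407   +1.099  -0.462  +3.378  -1.743
    200  0.8130   +2.251  -1.056  +5.079  -2.622


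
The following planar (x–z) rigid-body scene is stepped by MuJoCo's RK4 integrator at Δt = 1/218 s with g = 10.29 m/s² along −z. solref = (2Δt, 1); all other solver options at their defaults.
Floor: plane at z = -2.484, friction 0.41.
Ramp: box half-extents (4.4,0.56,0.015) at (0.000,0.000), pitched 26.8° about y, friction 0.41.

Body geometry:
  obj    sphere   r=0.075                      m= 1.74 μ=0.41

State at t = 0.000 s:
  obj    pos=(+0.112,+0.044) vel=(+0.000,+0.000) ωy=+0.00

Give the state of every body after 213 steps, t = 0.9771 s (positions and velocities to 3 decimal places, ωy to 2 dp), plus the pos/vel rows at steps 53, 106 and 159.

State at t = 0.9771 s:
  obj    pos=(+1.524,-0.669) vel=(+2.890,-1.460) ωy=+43.17

Key-timestep trajectory:
   step    t(s)  obj.x    obj.z    obj.vx   obj.vz 
     53  0.2431   +0.200  +0.000  +0.719  -0.363
    106  0.4862   +0.462  -0.132  +1.438  -0.727
    159  0.7294   +0.899  -0.353  +2.158  -1.090


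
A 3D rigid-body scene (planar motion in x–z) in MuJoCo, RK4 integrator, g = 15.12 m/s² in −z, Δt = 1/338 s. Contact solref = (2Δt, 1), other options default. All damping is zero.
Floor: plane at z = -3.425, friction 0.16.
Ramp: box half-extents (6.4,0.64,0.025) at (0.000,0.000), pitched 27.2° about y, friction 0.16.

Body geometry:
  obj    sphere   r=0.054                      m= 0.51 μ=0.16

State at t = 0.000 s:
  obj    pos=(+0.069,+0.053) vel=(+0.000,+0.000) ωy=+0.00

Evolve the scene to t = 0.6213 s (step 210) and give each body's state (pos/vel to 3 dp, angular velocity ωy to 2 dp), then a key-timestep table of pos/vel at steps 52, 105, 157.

State at t = 0.6213 s:
  obj    pos=(+0.917,-0.382) vel=(+2.728,-1.402) ωy=+56.78

Key-timestep trajectory:
   step    t(s)  obj.x    obj.z    obj.vx   obj.vz 
     52  0.1538   +0.121  +0.027  +0.676  -0.347
    105  0.3107   +0.281  -0.056  +1.364  -0.701
    157  0.4645   +0.543  -0.190  +2.040  -1.048


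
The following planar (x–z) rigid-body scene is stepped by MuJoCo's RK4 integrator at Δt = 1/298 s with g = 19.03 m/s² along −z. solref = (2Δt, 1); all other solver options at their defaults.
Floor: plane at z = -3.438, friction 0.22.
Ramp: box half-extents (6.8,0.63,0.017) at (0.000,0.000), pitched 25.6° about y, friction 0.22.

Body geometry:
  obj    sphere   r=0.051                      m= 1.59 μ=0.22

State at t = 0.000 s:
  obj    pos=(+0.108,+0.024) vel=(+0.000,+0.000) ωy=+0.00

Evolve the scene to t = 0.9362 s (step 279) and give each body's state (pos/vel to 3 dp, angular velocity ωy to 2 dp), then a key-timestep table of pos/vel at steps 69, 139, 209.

State at t = 0.9362 s:
  obj    pos=(+2.430,-1.089) vel=(+4.959,-2.376) ωy=+107.80

Key-timestep trajectory:
   step    t(s)  obj.x    obj.z    obj.vx   obj.vz 
     69  0.2315   +0.250  -0.044  +1.227  -0.588
    139  0.4664   +0.684  -0.252  +2.471  -1.184
    209  0.7013   +1.411  -0.601  +3.715  -1.780


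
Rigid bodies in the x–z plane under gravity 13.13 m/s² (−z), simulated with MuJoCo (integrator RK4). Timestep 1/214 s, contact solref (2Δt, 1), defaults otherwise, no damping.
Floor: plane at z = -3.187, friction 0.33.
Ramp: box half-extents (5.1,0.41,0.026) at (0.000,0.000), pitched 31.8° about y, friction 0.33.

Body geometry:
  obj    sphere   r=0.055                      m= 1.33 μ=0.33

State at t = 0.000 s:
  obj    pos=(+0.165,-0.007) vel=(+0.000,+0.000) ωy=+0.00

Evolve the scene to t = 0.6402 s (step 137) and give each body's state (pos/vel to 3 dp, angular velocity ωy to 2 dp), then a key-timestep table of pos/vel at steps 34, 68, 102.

State at t = 0.6402 s:
  obj    pos=(+1.026,-0.541) vel=(+2.689,-1.667) ωy=+57.51

Key-timestep trajectory:
   step    t(s)  obj.x    obj.z    obj.vx   obj.vz 
     34  0.1589   +0.218  -0.040  +0.668  -0.414
     68  0.3178   +0.377  -0.139  +1.335  -0.828
    102  0.4766   +0.642  -0.303  +2.002  -1.241


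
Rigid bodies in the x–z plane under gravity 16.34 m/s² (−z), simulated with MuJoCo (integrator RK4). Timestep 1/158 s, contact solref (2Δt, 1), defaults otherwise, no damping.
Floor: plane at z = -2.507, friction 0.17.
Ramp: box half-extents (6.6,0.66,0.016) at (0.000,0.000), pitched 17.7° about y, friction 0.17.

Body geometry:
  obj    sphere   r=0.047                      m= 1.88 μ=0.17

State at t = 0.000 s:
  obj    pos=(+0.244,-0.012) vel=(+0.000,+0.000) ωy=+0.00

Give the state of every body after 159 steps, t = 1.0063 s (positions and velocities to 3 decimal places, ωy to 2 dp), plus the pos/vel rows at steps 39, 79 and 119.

State at t = 1.0063 s:
  obj    pos=(+1.956,-0.558) vel=(+3.402,-1.086) ωy=+75.96

Key-timestep trajectory:
   step    t(s)  obj.x    obj.z    obj.vx   obj.vz 
     39  0.2468   +0.347  -0.045  +0.835  -0.266
     79  0.5000   +0.667  -0.147  +1.690  -0.539
    119  0.7532   +1.203  -0.318  +2.546  -0.813


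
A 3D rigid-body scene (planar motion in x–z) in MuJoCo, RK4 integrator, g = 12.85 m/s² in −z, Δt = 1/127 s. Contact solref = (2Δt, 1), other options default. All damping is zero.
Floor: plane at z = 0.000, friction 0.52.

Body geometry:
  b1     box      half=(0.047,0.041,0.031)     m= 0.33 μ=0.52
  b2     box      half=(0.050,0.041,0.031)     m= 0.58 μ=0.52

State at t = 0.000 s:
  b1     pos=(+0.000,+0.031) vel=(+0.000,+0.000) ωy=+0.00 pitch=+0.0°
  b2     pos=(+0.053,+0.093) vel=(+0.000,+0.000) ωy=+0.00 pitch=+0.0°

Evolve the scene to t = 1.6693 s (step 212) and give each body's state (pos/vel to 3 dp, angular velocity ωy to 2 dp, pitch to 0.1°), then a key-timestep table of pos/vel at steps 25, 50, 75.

State at t = 1.6693 s:
  b1     pos=(+0.000,+0.031) vel=(+0.000,+0.000) ωy=+0.00 pitch=+0.0°
  b2     pos=(+0.186,+0.031) vel=(+0.000,+0.000) ωy=+0.00 pitch=+180.0°

Key-timestep trajectory:
   step    t(s)  b1.x    b1.z    b1.vx   b1.vz   b2.x    b2.z    b2.vx   b2.vz 
     25  0.1969   +0.000  +0.031  +0.000  +0.000   +0.081  +0.066  +0.265  -0.680
     50  0.3937   +0.000  +0.031  +0.000  +0.000   +0.129  +0.059  +0.088  +0.008
     75  0.5906   +0.000  +0.031  +0.000  +0.000   +0.157  +0.053  +0.307  -0.152


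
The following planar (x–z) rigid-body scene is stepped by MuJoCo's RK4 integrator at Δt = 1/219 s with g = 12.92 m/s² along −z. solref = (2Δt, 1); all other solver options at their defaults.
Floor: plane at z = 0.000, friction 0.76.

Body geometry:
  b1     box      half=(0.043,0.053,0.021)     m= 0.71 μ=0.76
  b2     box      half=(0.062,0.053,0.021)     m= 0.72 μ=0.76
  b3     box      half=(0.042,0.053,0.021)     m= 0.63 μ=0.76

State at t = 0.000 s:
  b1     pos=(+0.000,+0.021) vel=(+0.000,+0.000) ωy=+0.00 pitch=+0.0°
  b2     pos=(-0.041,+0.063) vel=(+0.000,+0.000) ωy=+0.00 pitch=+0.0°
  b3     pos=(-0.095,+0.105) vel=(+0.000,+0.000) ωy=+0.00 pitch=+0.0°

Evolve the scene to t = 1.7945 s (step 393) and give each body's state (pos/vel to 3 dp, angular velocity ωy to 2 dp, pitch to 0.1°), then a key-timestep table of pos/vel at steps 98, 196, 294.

State at t = 1.7945 s:
  b1     pos=(+0.001,+0.021) vel=(+0.001,+0.000) ωy=+0.00 pitch=+0.0°
  b2     pos=(-0.055,+0.058) vel=(+0.000,+0.000) ωy=+0.01 pitch=-44.2°
  b3     pos=(-0.130,+0.044) vel=(-0.001,+0.000) ωy=+0.01 pitch=-44.6°

Key-timestep trajectory:
   step    t(s)  b1.x    b1.z    b1.vx   b1.vz   b2.x    b2.z    b2.vx   b2.vz   b3.x    b3.z    b3.vx   b3.vz 
     98  0.4475   +0.000  +0.021  +0.001  +0.000   -0.056  +0.059  +0.000  +0.000   -0.129  +0.045  +0.000  +0.000
    196  0.8950   +0.001  +0.021  +0.001  +0.000   -0.055  +0.059  +0.000  +0.000   -0.129  +0.045  -0.001  +0.000
    294  1.3425   +0.001  +0.021  +0.001  +0.000   -0.055  +0.058  +0.000  +0.000   -0.129  +0.044  -0.001  +0.000


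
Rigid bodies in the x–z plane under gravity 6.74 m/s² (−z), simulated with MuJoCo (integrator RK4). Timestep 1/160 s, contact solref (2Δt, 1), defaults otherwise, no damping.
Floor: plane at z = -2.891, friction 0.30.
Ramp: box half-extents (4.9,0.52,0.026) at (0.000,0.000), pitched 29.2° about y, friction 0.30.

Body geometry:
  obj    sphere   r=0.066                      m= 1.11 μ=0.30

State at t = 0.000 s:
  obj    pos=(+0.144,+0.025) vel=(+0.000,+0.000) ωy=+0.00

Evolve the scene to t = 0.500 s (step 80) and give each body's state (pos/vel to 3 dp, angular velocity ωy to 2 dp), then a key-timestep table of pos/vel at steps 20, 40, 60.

State at t = 0.500 s:
  obj    pos=(+0.400,-0.118) vel=(+1.025,-0.573) ωy=+17.78

Key-timestep trajectory:
   step    t(s)  obj.x    obj.z    obj.vx   obj.vz 
     20  0.1250   +0.160  +0.016  +0.256  -0.143
     40  0.2500   +0.208  -0.011  +0.513  -0.287
     60  0.3750   +0.288  -0.056  +0.769  -0.430
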